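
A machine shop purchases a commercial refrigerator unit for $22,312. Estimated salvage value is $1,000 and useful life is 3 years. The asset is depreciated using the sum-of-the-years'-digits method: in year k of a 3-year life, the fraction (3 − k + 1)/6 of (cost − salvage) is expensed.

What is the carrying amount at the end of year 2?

$4,552

Depreciable base = $22,312 − $1,000 = $21,312.
Sum of the years' digits = 3+2+1 = 6.
Year 1: $21,312 × 3/6 = $10,656. Book value $11,656.
Year 2: $21,312 × 2/6 = $7,104. Book value $4,552.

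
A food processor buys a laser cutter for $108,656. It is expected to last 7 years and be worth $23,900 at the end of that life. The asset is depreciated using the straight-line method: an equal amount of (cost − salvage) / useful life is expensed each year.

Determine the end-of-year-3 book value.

Depreciable base = $108,656 − $23,900 = $84,756.
Annual expense = $84,756 / 7 = $12,108.
End of year 1: book value $96,548.
End of year 2: book value $84,440.
End of year 3: book value $72,332.

$72,332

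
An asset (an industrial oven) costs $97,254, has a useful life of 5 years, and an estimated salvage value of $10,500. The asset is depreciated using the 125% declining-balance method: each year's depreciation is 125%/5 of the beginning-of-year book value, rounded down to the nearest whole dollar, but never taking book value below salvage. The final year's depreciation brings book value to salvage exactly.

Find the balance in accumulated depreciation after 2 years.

$42,548

Depreciable base = $97,254 − $10,500 = $86,754.
Year 1: ⌊$97,254 × 125%/5⌋ = $24,313. Book value $72,941.
Year 2: ⌊$72,941 × 125%/5⌋ = $18,235. Book value $54,706.
Accumulated through year 2 = $97,254 − $54,706 = $42,548.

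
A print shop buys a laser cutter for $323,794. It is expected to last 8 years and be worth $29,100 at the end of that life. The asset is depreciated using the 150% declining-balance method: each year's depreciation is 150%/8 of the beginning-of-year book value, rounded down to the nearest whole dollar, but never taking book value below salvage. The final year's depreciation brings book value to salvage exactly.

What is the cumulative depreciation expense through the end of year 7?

$248,103

Depreciable base = $323,794 − $29,100 = $294,694.
Year 1: ⌊$323,794 × 150%/8⌋ = $60,711. Book value $263,083.
Year 2: ⌊$263,083 × 150%/8⌋ = $49,328. Book value $213,755.
Year 3: ⌊$213,755 × 150%/8⌋ = $40,079. Book value $173,676.
Year 4: ⌊$173,676 × 150%/8⌋ = $32,564. Book value $141,112.
Year 5: ⌊$141,112 × 150%/8⌋ = $26,458. Book value $114,654.
Year 6: ⌊$114,654 × 150%/8⌋ = $21,497. Book value $93,157.
Year 7: ⌊$93,157 × 150%/8⌋ = $17,466. Book value $75,691.
Accumulated through year 7 = $323,794 − $75,691 = $248,103.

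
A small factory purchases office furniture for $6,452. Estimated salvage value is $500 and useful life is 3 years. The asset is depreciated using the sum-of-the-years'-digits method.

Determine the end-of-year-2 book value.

$1,492

Depreciable base = $6,452 − $500 = $5,952.
Sum of the years' digits = 3+2+1 = 6.
Year 1: $5,952 × 3/6 = $2,976. Book value $3,476.
Year 2: $5,952 × 2/6 = $1,984. Book value $1,492.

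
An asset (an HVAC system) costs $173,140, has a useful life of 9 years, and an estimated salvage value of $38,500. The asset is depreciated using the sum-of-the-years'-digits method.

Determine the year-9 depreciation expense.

Depreciable base = $173,140 − $38,500 = $134,640.
Sum of the years' digits = 9+8+7+6+5+4+3+2+1 = 45.
Year 1: $134,640 × 9/45 = $26,928. Book value $146,212.
Year 2: $134,640 × 8/45 = $23,936. Book value $122,276.
Year 3: $134,640 × 7/45 = $20,944. Book value $101,332.
Year 4: $134,640 × 6/45 = $17,952. Book value $83,380.
Year 5: $134,640 × 5/45 = $14,960. Book value $68,420.
Year 6: $134,640 × 4/45 = $11,968. Book value $56,452.
Year 7: $134,640 × 3/45 = $8,976. Book value $47,476.
Year 8: $134,640 × 2/45 = $5,984. Book value $41,492.
Year 9: $134,640 × 1/45 = $2,992. Book value $38,500.

$2,992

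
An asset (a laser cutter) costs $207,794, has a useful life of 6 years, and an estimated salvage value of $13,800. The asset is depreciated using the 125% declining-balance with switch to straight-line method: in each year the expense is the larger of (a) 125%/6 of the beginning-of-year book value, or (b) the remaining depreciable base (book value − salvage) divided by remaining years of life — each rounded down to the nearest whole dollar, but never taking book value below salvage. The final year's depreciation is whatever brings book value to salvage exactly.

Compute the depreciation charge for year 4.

Depreciable base = $207,794 − $13,800 = $193,994.
Year 1: DB = ⌊$207,794 × 125%/6⌋ = $43,290; SL = ⌊$193,994/6⌋ = $32,332 → take DB $43,290. Book value $164,504.
Year 2: DB = ⌊$164,504 × 125%/6⌋ = $34,271; SL = ⌊$150,704/5⌋ = $30,140 → take DB $34,271. Book value $130,233.
Year 3: DB = ⌊$130,233 × 125%/6⌋ = $27,131; SL = ⌊$116,433/4⌋ = $29,108 → take SL $29,108. Book value $101,125.
Year 4: DB = ⌊$101,125 × 125%/6⌋ = $21,067; SL = ⌊$87,325/3⌋ = $29,108 → take SL $29,108. Book value $72,017.

$29,108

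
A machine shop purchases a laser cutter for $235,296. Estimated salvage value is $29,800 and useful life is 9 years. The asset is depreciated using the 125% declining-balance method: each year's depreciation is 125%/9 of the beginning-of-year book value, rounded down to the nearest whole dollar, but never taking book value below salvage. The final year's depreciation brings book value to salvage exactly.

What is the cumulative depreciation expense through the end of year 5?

$123,888

Depreciable base = $235,296 − $29,800 = $205,496.
Year 1: ⌊$235,296 × 125%/9⌋ = $32,680. Book value $202,616.
Year 2: ⌊$202,616 × 125%/9⌋ = $28,141. Book value $174,475.
Year 3: ⌊$174,475 × 125%/9⌋ = $24,232. Book value $150,243.
Year 4: ⌊$150,243 × 125%/9⌋ = $20,867. Book value $129,376.
Year 5: ⌊$129,376 × 125%/9⌋ = $17,968. Book value $111,408.
Accumulated through year 5 = $235,296 − $111,408 = $123,888.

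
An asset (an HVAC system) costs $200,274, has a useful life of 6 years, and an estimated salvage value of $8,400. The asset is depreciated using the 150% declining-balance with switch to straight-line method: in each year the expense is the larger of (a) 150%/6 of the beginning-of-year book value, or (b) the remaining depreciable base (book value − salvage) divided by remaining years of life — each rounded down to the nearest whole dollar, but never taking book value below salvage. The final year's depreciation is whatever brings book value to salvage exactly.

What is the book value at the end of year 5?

$33,764

Depreciable base = $200,274 − $8,400 = $191,874.
Year 1: DB = ⌊$200,274 × 150%/6⌋ = $50,068; SL = ⌊$191,874/6⌋ = $31,979 → take DB $50,068. Book value $150,206.
Year 2: DB = ⌊$150,206 × 150%/6⌋ = $37,551; SL = ⌊$141,806/5⌋ = $28,361 → take DB $37,551. Book value $112,655.
Year 3: DB = ⌊$112,655 × 150%/6⌋ = $28,163; SL = ⌊$104,255/4⌋ = $26,063 → take DB $28,163. Book value $84,492.
Year 4: DB = ⌊$84,492 × 150%/6⌋ = $21,123; SL = ⌊$76,092/3⌋ = $25,364 → take SL $25,364. Book value $59,128.
Year 5: DB = ⌊$59,128 × 150%/6⌋ = $14,782; SL = ⌊$50,728/2⌋ = $25,364 → take SL $25,364. Book value $33,764.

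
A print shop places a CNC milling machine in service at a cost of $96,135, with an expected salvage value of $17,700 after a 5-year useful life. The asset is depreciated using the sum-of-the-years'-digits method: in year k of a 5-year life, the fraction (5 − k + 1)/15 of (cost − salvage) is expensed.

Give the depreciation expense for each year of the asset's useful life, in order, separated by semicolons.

$26,145; $20,916; $15,687; $10,458; $5,229

Depreciable base = $96,135 − $17,700 = $78,435.
Sum of the years' digits = 5+4+3+2+1 = 15.
Year 1: $78,435 × 5/15 = $26,145. Book value $69,990.
Year 2: $78,435 × 4/15 = $20,916. Book value $49,074.
Year 3: $78,435 × 3/15 = $15,687. Book value $33,387.
Year 4: $78,435 × 2/15 = $10,458. Book value $22,929.
Year 5: $78,435 × 1/15 = $5,229. Book value $17,700.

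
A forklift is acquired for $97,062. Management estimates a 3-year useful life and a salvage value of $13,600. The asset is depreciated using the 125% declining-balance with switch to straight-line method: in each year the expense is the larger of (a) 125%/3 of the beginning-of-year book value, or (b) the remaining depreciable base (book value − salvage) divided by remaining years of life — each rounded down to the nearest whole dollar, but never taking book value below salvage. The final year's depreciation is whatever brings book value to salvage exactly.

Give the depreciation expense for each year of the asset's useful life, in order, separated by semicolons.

$40,442; $23,591; $19,429

Depreciable base = $97,062 − $13,600 = $83,462.
Year 1: DB = ⌊$97,062 × 125%/3⌋ = $40,442; SL = ⌊$83,462/3⌋ = $27,820 → take DB $40,442. Book value $56,620.
Year 2: DB = ⌊$56,620 × 125%/3⌋ = $23,591; SL = ⌊$43,020/2⌋ = $21,510 → take DB $23,591. Book value $33,029.
Year 3 (final): $33,029 − $13,600 = $19,429. Book value $13,600.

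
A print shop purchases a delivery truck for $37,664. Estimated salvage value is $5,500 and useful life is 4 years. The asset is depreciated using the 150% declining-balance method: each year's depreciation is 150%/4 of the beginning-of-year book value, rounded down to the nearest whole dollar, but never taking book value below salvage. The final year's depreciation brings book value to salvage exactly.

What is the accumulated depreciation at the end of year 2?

$22,951

Depreciable base = $37,664 − $5,500 = $32,164.
Year 1: ⌊$37,664 × 150%/4⌋ = $14,124. Book value $23,540.
Year 2: ⌊$23,540 × 150%/4⌋ = $8,827. Book value $14,713.
Accumulated through year 2 = $37,664 − $14,713 = $22,951.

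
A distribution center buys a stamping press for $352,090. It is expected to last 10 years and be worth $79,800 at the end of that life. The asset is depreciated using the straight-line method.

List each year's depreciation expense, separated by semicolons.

$27,229; $27,229; $27,229; $27,229; $27,229; $27,229; $27,229; $27,229; $27,229; $27,229

Depreciable base = $352,090 − $79,800 = $272,290.
Annual expense = $272,290 / 10 = $27,229.
End of year 1: book value $324,861.
End of year 2: book value $297,632.
End of year 3: book value $270,403.
End of year 4: book value $243,174.
End of year 5: book value $215,945.
End of year 6: book value $188,716.
End of year 7: book value $161,487.
End of year 8: book value $134,258.
End of year 9: book value $107,029.
End of year 10: book value $79,800.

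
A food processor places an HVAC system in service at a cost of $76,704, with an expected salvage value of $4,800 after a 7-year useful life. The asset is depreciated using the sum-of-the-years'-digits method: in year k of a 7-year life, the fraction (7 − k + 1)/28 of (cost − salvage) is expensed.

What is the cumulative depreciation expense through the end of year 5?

$64,200

Depreciable base = $76,704 − $4,800 = $71,904.
Sum of the years' digits = 7+6+5+4+3+2+1 = 28.
Year 1: $71,904 × 7/28 = $17,976. Book value $58,728.
Year 2: $71,904 × 6/28 = $15,408. Book value $43,320.
Year 3: $71,904 × 5/28 = $12,840. Book value $30,480.
Year 4: $71,904 × 4/28 = $10,272. Book value $20,208.
Year 5: $71,904 × 3/28 = $7,704. Book value $12,504.
Accumulated through year 5 = $76,704 − $12,504 = $64,200.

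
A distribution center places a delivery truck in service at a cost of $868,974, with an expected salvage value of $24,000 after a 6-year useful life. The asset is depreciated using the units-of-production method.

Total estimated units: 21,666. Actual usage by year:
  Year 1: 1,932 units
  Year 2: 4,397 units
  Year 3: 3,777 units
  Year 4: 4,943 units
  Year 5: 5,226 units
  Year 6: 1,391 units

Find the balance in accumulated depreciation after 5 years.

Depreciable base = $868,974 − $24,000 = $844,974.
Rate = $844,974 / 21,666 units = $39 per unit.
Year 1: 1,932 × $39 = $75,348. Book value $793,626.
Year 2: 4,397 × $39 = $171,483. Book value $622,143.
Year 3: 3,777 × $39 = $147,303. Book value $474,840.
Year 4: 4,943 × $39 = $192,777. Book value $282,063.
Year 5: 5,226 × $39 = $203,814. Book value $78,249.
Accumulated through year 5 = $868,974 − $78,249 = $790,725.

$790,725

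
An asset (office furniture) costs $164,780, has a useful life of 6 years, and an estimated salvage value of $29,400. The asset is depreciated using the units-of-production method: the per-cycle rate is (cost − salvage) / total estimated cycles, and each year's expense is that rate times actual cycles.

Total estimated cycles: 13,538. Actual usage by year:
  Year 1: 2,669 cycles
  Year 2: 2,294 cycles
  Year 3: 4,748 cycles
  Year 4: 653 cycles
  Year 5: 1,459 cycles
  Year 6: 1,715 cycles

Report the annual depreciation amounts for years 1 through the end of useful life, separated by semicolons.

$26,690; $22,940; $47,480; $6,530; $14,590; $17,150

Depreciable base = $164,780 − $29,400 = $135,380.
Rate = $135,380 / 13,538 cycles = $10 per cycle.
Year 1: 2,669 × $10 = $26,690. Book value $138,090.
Year 2: 2,294 × $10 = $22,940. Book value $115,150.
Year 3: 4,748 × $10 = $47,480. Book value $67,670.
Year 4: 653 × $10 = $6,530. Book value $61,140.
Year 5: 1,459 × $10 = $14,590. Book value $46,550.
Year 6: 1,715 × $10 = $17,150. Book value $29,400.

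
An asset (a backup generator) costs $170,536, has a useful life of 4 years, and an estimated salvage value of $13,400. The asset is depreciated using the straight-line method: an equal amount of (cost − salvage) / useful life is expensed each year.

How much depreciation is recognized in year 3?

Depreciable base = $170,536 − $13,400 = $157,136.
Annual expense = $157,136 / 4 = $39,284.

$39,284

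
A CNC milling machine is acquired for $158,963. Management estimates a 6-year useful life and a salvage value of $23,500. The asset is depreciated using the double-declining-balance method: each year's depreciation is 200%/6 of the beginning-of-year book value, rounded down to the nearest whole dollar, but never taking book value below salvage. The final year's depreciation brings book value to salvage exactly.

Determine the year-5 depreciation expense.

$7,901

Depreciable base = $158,963 − $23,500 = $135,463.
Year 1: ⌊$158,963 × 200%/6⌋ = $52,987. Book value $105,976.
Year 2: ⌊$105,976 × 200%/6⌋ = $35,325. Book value $70,651.
Year 3: ⌊$70,651 × 200%/6⌋ = $23,550. Book value $47,101.
Year 4: ⌊$47,101 × 200%/6⌋ = $15,700. Book value $31,401.
Year 5: ⌊$31,401 × 200%/6⌋ = $10,467, capped at $7,901. Book value $23,500.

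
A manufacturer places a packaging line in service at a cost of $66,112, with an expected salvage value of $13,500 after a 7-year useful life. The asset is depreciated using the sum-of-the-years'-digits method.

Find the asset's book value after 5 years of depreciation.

Depreciable base = $66,112 − $13,500 = $52,612.
Sum of the years' digits = 7+6+5+4+3+2+1 = 28.
Year 1: $52,612 × 7/28 = $13,153. Book value $52,959.
Year 2: $52,612 × 6/28 = $11,274. Book value $41,685.
Year 3: $52,612 × 5/28 = $9,395. Book value $32,290.
Year 4: $52,612 × 4/28 = $7,516. Book value $24,774.
Year 5: $52,612 × 3/28 = $5,637. Book value $19,137.

$19,137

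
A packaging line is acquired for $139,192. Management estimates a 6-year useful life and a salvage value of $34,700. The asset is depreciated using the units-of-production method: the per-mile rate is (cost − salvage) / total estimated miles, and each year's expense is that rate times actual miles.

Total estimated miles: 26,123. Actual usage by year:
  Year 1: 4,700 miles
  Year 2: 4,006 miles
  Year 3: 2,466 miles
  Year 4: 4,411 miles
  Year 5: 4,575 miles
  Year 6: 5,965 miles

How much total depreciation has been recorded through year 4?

$62,332

Depreciable base = $139,192 − $34,700 = $104,492.
Rate = $104,492 / 26,123 miles = $4 per mile.
Year 1: 4,700 × $4 = $18,800. Book value $120,392.
Year 2: 4,006 × $4 = $16,024. Book value $104,368.
Year 3: 2,466 × $4 = $9,864. Book value $94,504.
Year 4: 4,411 × $4 = $17,644. Book value $76,860.
Accumulated through year 4 = $139,192 − $76,860 = $62,332.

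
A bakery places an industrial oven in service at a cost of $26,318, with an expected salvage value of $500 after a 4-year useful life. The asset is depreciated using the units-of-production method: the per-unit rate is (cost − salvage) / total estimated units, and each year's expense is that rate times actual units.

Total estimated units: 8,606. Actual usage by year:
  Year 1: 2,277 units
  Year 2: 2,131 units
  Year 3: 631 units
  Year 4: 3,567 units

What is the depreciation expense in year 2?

$6,393

Depreciable base = $26,318 − $500 = $25,818.
Rate = $25,818 / 8,606 units = $3 per unit.
Year 1: 2,277 × $3 = $6,831. Book value $19,487.
Year 2: 2,131 × $3 = $6,393. Book value $13,094.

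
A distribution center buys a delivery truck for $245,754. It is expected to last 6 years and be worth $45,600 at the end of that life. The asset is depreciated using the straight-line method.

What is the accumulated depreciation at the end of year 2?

$66,718

Depreciable base = $245,754 − $45,600 = $200,154.
Annual expense = $200,154 / 6 = $33,359.
End of year 1: book value $212,395.
End of year 2: book value $179,036.
Accumulated through year 2 = $245,754 − $179,036 = $66,718.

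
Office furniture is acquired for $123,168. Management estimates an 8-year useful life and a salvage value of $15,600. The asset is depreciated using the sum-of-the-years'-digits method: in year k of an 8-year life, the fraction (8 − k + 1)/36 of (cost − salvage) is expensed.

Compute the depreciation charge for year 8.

Depreciable base = $123,168 − $15,600 = $107,568.
Sum of the years' digits = 8+7+6+5+4+3+2+1 = 36.
Year 1: $107,568 × 8/36 = $23,904. Book value $99,264.
Year 2: $107,568 × 7/36 = $20,916. Book value $78,348.
Year 3: $107,568 × 6/36 = $17,928. Book value $60,420.
Year 4: $107,568 × 5/36 = $14,940. Book value $45,480.
Year 5: $107,568 × 4/36 = $11,952. Book value $33,528.
Year 6: $107,568 × 3/36 = $8,964. Book value $24,564.
Year 7: $107,568 × 2/36 = $5,976. Book value $18,588.
Year 8: $107,568 × 1/36 = $2,988. Book value $15,600.

$2,988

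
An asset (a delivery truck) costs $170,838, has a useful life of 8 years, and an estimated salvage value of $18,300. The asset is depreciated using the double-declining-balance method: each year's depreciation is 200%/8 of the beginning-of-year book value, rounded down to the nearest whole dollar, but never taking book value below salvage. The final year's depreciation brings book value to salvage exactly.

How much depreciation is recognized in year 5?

$13,513

Depreciable base = $170,838 − $18,300 = $152,538.
Year 1: ⌊$170,838 × 200%/8⌋ = $42,709. Book value $128,129.
Year 2: ⌊$128,129 × 200%/8⌋ = $32,032. Book value $96,097.
Year 3: ⌊$96,097 × 200%/8⌋ = $24,024. Book value $72,073.
Year 4: ⌊$72,073 × 200%/8⌋ = $18,018. Book value $54,055.
Year 5: ⌊$54,055 × 200%/8⌋ = $13,513. Book value $40,542.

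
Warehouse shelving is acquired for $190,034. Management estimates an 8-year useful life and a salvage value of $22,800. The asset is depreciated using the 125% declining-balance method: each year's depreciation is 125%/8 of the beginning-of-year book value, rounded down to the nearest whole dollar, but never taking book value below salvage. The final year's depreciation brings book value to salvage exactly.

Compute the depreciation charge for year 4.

Depreciable base = $190,034 − $22,800 = $167,234.
Year 1: ⌊$190,034 × 125%/8⌋ = $29,692. Book value $160,342.
Year 2: ⌊$160,342 × 125%/8⌋ = $25,053. Book value $135,289.
Year 3: ⌊$135,289 × 125%/8⌋ = $21,138. Book value $114,151.
Year 4: ⌊$114,151 × 125%/8⌋ = $17,836. Book value $96,315.

$17,836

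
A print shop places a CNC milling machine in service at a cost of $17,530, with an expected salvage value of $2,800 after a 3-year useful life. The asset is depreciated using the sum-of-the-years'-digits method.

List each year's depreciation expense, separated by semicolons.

$7,365; $4,910; $2,455

Depreciable base = $17,530 − $2,800 = $14,730.
Sum of the years' digits = 3+2+1 = 6.
Year 1: $14,730 × 3/6 = $7,365. Book value $10,165.
Year 2: $14,730 × 2/6 = $4,910. Book value $5,255.
Year 3: $14,730 × 1/6 = $2,455. Book value $2,800.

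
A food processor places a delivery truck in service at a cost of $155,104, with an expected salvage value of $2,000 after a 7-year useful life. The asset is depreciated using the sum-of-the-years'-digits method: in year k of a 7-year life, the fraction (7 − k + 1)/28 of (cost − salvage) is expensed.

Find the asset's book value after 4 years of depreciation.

$34,808

Depreciable base = $155,104 − $2,000 = $153,104.
Sum of the years' digits = 7+6+5+4+3+2+1 = 28.
Year 1: $153,104 × 7/28 = $38,276. Book value $116,828.
Year 2: $153,104 × 6/28 = $32,808. Book value $84,020.
Year 3: $153,104 × 5/28 = $27,340. Book value $56,680.
Year 4: $153,104 × 4/28 = $21,872. Book value $34,808.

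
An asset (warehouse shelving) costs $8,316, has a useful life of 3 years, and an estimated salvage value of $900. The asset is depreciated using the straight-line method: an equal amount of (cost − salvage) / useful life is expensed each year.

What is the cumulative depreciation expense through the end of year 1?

Depreciable base = $8,316 − $900 = $7,416.
Annual expense = $7,416 / 3 = $2,472.
End of year 1: book value $5,844.
Accumulated through year 1 = $8,316 − $5,844 = $2,472.

$2,472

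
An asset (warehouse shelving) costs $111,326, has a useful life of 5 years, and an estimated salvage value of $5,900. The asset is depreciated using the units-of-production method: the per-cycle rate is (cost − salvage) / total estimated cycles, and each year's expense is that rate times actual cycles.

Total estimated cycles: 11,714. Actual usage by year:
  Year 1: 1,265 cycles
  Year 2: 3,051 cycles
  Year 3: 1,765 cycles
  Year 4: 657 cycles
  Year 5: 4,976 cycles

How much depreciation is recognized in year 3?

Depreciable base = $111,326 − $5,900 = $105,426.
Rate = $105,426 / 11,714 cycles = $9 per cycle.
Year 1: 1,265 × $9 = $11,385. Book value $99,941.
Year 2: 3,051 × $9 = $27,459. Book value $72,482.
Year 3: 1,765 × $9 = $15,885. Book value $56,597.

$15,885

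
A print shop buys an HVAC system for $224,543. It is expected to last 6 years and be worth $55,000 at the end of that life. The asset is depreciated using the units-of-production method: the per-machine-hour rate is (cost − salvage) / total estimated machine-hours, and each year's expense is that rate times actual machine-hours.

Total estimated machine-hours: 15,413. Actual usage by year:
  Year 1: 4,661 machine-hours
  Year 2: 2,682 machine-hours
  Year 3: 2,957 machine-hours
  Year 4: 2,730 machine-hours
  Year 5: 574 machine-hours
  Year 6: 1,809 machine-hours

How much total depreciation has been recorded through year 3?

$113,300

Depreciable base = $224,543 − $55,000 = $169,543.
Rate = $169,543 / 15,413 machine-hours = $11 per machine-hour.
Year 1: 4,661 × $11 = $51,271. Book value $173,272.
Year 2: 2,682 × $11 = $29,502. Book value $143,770.
Year 3: 2,957 × $11 = $32,527. Book value $111,243.
Accumulated through year 3 = $224,543 − $111,243 = $113,300.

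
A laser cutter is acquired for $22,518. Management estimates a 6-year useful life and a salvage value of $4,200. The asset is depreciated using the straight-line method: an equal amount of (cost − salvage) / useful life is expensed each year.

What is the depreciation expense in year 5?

Depreciable base = $22,518 − $4,200 = $18,318.
Annual expense = $18,318 / 6 = $3,053.

$3,053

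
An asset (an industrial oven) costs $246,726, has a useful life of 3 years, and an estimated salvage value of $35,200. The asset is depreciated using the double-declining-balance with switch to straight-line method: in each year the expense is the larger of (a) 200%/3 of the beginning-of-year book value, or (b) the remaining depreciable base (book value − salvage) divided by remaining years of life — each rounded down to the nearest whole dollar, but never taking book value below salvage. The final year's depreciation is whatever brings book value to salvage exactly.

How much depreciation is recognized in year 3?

$0

Depreciable base = $246,726 − $35,200 = $211,526.
Year 1: DB = ⌊$246,726 × 200%/3⌋ = $164,484; SL = ⌊$211,526/3⌋ = $70,508 → take DB $164,484. Book value $82,242.
Year 2: DB = ⌊$82,242 × 200%/3⌋ = $54,828; SL = ⌊$47,042/2⌋ = $23,521 → take DB $54,828, capped at $47,042. Book value $35,200.
Year 3 (final): $35,200 − $35,200 = $0. Book value $35,200.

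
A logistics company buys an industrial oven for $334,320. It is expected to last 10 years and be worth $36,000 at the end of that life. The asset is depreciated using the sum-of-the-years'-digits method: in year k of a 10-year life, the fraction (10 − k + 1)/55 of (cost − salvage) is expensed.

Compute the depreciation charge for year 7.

$21,696

Depreciable base = $334,320 − $36,000 = $298,320.
Sum of the years' digits = 10+9+8+7+6+5+4+3+2+1 = 55.
Year 1: $298,320 × 10/55 = $54,240. Book value $280,080.
Year 2: $298,320 × 9/55 = $48,816. Book value $231,264.
Year 3: $298,320 × 8/55 = $43,392. Book value $187,872.
Year 4: $298,320 × 7/55 = $37,968. Book value $149,904.
Year 5: $298,320 × 6/55 = $32,544. Book value $117,360.
Year 6: $298,320 × 5/55 = $27,120. Book value $90,240.
Year 7: $298,320 × 4/55 = $21,696. Book value $68,544.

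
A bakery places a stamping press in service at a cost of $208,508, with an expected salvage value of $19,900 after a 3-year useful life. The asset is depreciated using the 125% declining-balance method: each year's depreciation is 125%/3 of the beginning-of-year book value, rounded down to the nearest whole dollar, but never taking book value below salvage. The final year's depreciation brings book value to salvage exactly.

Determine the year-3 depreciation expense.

$51,051

Depreciable base = $208,508 − $19,900 = $188,608.
Year 1: ⌊$208,508 × 125%/3⌋ = $86,878. Book value $121,630.
Year 2: ⌊$121,630 × 125%/3⌋ = $50,679. Book value $70,951.
Year 3 (final): $70,951 − $19,900 = $51,051. Book value $19,900.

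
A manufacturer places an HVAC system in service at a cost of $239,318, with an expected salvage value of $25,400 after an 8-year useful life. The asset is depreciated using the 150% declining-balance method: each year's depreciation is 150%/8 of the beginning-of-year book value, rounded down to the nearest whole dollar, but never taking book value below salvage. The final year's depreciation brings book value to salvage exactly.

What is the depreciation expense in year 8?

$30,544

Depreciable base = $239,318 − $25,400 = $213,918.
Year 1: ⌊$239,318 × 150%/8⌋ = $44,872. Book value $194,446.
Year 2: ⌊$194,446 × 150%/8⌋ = $36,458. Book value $157,988.
Year 3: ⌊$157,988 × 150%/8⌋ = $29,622. Book value $128,366.
Year 4: ⌊$128,366 × 150%/8⌋ = $24,068. Book value $104,298.
Year 5: ⌊$104,298 × 150%/8⌋ = $19,555. Book value $84,743.
Year 6: ⌊$84,743 × 150%/8⌋ = $15,889. Book value $68,854.
Year 7: ⌊$68,854 × 150%/8⌋ = $12,910. Book value $55,944.
Year 8 (final): $55,944 − $25,400 = $30,544. Book value $25,400.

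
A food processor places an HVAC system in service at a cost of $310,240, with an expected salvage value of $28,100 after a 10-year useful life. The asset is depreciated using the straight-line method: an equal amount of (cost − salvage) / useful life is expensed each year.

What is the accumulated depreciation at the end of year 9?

Depreciable base = $310,240 − $28,100 = $282,140.
Annual expense = $282,140 / 10 = $28,214.
End of year 1: book value $282,026.
End of year 2: book value $253,812.
End of year 3: book value $225,598.
End of year 4: book value $197,384.
End of year 5: book value $169,170.
End of year 6: book value $140,956.
End of year 7: book value $112,742.
End of year 8: book value $84,528.
End of year 9: book value $56,314.
Accumulated through year 9 = $310,240 − $56,314 = $253,926.

$253,926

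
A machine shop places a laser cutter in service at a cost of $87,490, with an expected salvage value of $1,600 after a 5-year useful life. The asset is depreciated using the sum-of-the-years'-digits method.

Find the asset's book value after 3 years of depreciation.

Depreciable base = $87,490 − $1,600 = $85,890.
Sum of the years' digits = 5+4+3+2+1 = 15.
Year 1: $85,890 × 5/15 = $28,630. Book value $58,860.
Year 2: $85,890 × 4/15 = $22,904. Book value $35,956.
Year 3: $85,890 × 3/15 = $17,178. Book value $18,778.

$18,778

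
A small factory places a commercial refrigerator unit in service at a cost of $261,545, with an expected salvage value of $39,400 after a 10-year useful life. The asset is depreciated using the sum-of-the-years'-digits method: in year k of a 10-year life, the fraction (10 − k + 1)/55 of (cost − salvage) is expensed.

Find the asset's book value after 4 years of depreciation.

$124,219

Depreciable base = $261,545 − $39,400 = $222,145.
Sum of the years' digits = 10+9+8+7+6+5+4+3+2+1 = 55.
Year 1: $222,145 × 10/55 = $40,390. Book value $221,155.
Year 2: $222,145 × 9/55 = $36,351. Book value $184,804.
Year 3: $222,145 × 8/55 = $32,312. Book value $152,492.
Year 4: $222,145 × 7/55 = $28,273. Book value $124,219.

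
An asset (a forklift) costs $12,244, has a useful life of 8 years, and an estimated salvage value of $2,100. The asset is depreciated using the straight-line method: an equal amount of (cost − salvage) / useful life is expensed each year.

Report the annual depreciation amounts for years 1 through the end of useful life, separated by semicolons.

Depreciable base = $12,244 − $2,100 = $10,144.
Annual expense = $10,144 / 8 = $1,268.
End of year 1: book value $10,976.
End of year 2: book value $9,708.
End of year 3: book value $8,440.
End of year 4: book value $7,172.
End of year 5: book value $5,904.
End of year 6: book value $4,636.
End of year 7: book value $3,368.
End of year 8: book value $2,100.

$1,268; $1,268; $1,268; $1,268; $1,268; $1,268; $1,268; $1,268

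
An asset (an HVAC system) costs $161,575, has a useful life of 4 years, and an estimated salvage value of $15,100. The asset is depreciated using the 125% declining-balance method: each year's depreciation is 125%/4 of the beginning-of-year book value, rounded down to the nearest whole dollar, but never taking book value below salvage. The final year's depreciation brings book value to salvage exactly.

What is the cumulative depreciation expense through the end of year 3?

Depreciable base = $161,575 − $15,100 = $146,475.
Year 1: ⌊$161,575 × 125%/4⌋ = $50,492. Book value $111,083.
Year 2: ⌊$111,083 × 125%/4⌋ = $34,713. Book value $76,370.
Year 3: ⌊$76,370 × 125%/4⌋ = $23,865. Book value $52,505.
Accumulated through year 3 = $161,575 − $52,505 = $109,070.

$109,070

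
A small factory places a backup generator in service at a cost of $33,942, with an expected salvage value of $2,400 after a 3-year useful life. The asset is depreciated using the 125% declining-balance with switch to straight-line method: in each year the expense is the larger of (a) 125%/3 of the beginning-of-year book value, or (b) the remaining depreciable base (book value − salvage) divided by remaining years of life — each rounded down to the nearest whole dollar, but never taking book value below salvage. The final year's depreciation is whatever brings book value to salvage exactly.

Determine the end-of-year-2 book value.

Depreciable base = $33,942 − $2,400 = $31,542.
Year 1: DB = ⌊$33,942 × 125%/3⌋ = $14,142; SL = ⌊$31,542/3⌋ = $10,514 → take DB $14,142. Book value $19,800.
Year 2: DB = ⌊$19,800 × 125%/3⌋ = $8,250; SL = ⌊$17,400/2⌋ = $8,700 → take SL $8,700. Book value $11,100.

$11,100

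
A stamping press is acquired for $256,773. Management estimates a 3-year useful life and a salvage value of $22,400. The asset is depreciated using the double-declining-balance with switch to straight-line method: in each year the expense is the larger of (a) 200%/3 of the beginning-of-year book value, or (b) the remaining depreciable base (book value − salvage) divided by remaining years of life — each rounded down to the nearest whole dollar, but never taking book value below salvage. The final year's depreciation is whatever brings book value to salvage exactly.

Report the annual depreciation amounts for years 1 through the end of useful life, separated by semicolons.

$171,182; $57,060; $6,131

Depreciable base = $256,773 − $22,400 = $234,373.
Year 1: DB = ⌊$256,773 × 200%/3⌋ = $171,182; SL = ⌊$234,373/3⌋ = $78,124 → take DB $171,182. Book value $85,591.
Year 2: DB = ⌊$85,591 × 200%/3⌋ = $57,060; SL = ⌊$63,191/2⌋ = $31,595 → take DB $57,060. Book value $28,531.
Year 3 (final): $28,531 − $22,400 = $6,131. Book value $22,400.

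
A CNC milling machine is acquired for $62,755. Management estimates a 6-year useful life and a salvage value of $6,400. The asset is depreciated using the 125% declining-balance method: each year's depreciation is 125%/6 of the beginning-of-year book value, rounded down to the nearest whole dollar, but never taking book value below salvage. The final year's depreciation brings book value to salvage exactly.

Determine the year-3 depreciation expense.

$8,194

Depreciable base = $62,755 − $6,400 = $56,355.
Year 1: ⌊$62,755 × 125%/6⌋ = $13,073. Book value $49,682.
Year 2: ⌊$49,682 × 125%/6⌋ = $10,350. Book value $39,332.
Year 3: ⌊$39,332 × 125%/6⌋ = $8,194. Book value $31,138.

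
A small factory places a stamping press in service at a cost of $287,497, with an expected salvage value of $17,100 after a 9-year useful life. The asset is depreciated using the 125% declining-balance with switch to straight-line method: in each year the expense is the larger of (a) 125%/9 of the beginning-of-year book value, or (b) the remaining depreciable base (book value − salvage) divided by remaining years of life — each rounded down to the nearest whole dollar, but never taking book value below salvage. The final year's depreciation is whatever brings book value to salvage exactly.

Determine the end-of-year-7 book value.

$72,592

Depreciable base = $287,497 − $17,100 = $270,397.
Year 1: DB = ⌊$287,497 × 125%/9⌋ = $39,930; SL = ⌊$270,397/9⌋ = $30,044 → take DB $39,930. Book value $247,567.
Year 2: DB = ⌊$247,567 × 125%/9⌋ = $34,384; SL = ⌊$230,467/8⌋ = $28,808 → take DB $34,384. Book value $213,183.
Year 3: DB = ⌊$213,183 × 125%/9⌋ = $29,608; SL = ⌊$196,083/7⌋ = $28,011 → take DB $29,608. Book value $183,575.
Year 4: DB = ⌊$183,575 × 125%/9⌋ = $25,496; SL = ⌊$166,475/6⌋ = $27,745 → take SL $27,745. Book value $155,830.
Year 5: DB = ⌊$155,830 × 125%/9⌋ = $21,643; SL = ⌊$138,730/5⌋ = $27,746 → take SL $27,746. Book value $128,084.
Year 6: DB = ⌊$128,084 × 125%/9⌋ = $17,789; SL = ⌊$110,984/4⌋ = $27,746 → take SL $27,746. Book value $100,338.
Year 7: DB = ⌊$100,338 × 125%/9⌋ = $13,935; SL = ⌊$83,238/3⌋ = $27,746 → take SL $27,746. Book value $72,592.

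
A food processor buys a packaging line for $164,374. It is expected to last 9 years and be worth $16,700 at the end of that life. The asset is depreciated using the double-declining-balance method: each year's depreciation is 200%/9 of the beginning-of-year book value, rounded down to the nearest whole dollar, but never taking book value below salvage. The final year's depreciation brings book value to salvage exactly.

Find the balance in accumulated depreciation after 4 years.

$104,220

Depreciable base = $164,374 − $16,700 = $147,674.
Year 1: ⌊$164,374 × 200%/9⌋ = $36,527. Book value $127,847.
Year 2: ⌊$127,847 × 200%/9⌋ = $28,410. Book value $99,437.
Year 3: ⌊$99,437 × 200%/9⌋ = $22,097. Book value $77,340.
Year 4: ⌊$77,340 × 200%/9⌋ = $17,186. Book value $60,154.
Accumulated through year 4 = $164,374 − $60,154 = $104,220.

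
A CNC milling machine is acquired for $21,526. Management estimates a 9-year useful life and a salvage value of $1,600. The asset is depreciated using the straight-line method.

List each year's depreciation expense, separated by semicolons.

$2,214; $2,214; $2,214; $2,214; $2,214; $2,214; $2,214; $2,214; $2,214

Depreciable base = $21,526 − $1,600 = $19,926.
Annual expense = $19,926 / 9 = $2,214.
End of year 1: book value $19,312.
End of year 2: book value $17,098.
End of year 3: book value $14,884.
End of year 4: book value $12,670.
End of year 5: book value $10,456.
End of year 6: book value $8,242.
End of year 7: book value $6,028.
End of year 8: book value $3,814.
End of year 9: book value $1,600.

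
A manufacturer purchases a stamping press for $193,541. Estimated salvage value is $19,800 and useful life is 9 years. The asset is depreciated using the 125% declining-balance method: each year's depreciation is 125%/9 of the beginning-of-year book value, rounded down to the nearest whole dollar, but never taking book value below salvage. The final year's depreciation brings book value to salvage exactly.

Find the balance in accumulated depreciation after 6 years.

Depreciable base = $193,541 − $19,800 = $173,741.
Year 1: ⌊$193,541 × 125%/9⌋ = $26,880. Book value $166,661.
Year 2: ⌊$166,661 × 125%/9⌋ = $23,147. Book value $143,514.
Year 3: ⌊$143,514 × 125%/9⌋ = $19,932. Book value $123,582.
Year 4: ⌊$123,582 × 125%/9⌋ = $17,164. Book value $106,418.
Year 5: ⌊$106,418 × 125%/9⌋ = $14,780. Book value $91,638.
Year 6: ⌊$91,638 × 125%/9⌋ = $12,727. Book value $78,911.
Accumulated through year 6 = $193,541 − $78,911 = $114,630.

$114,630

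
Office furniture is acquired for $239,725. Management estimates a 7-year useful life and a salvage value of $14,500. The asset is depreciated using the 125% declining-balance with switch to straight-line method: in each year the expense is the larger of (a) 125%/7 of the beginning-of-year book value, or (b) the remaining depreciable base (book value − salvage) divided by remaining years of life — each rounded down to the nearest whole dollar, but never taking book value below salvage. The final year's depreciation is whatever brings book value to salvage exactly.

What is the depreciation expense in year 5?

Depreciable base = $239,725 − $14,500 = $225,225.
Year 1: DB = ⌊$239,725 × 125%/7⌋ = $42,808; SL = ⌊$225,225/7⌋ = $32,175 → take DB $42,808. Book value $196,917.
Year 2: DB = ⌊$196,917 × 125%/7⌋ = $35,163; SL = ⌊$182,417/6⌋ = $30,402 → take DB $35,163. Book value $161,754.
Year 3: DB = ⌊$161,754 × 125%/7⌋ = $28,884; SL = ⌊$147,254/5⌋ = $29,450 → take SL $29,450. Book value $132,304.
Year 4: DB = ⌊$132,304 × 125%/7⌋ = $23,625; SL = ⌊$117,804/4⌋ = $29,451 → take SL $29,451. Book value $102,853.
Year 5: DB = ⌊$102,853 × 125%/7⌋ = $18,366; SL = ⌊$88,353/3⌋ = $29,451 → take SL $29,451. Book value $73,402.

$29,451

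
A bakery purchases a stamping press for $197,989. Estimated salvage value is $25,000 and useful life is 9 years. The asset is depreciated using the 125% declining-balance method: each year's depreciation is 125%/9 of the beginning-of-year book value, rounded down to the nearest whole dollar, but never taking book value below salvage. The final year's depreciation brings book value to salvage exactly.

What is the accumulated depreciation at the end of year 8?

$138,130

Depreciable base = $197,989 − $25,000 = $172,989.
Year 1: ⌊$197,989 × 125%/9⌋ = $27,498. Book value $170,491.
Year 2: ⌊$170,491 × 125%/9⌋ = $23,679. Book value $146,812.
Year 3: ⌊$146,812 × 125%/9⌋ = $20,390. Book value $126,422.
Year 4: ⌊$126,422 × 125%/9⌋ = $17,558. Book value $108,864.
Year 5: ⌊$108,864 × 125%/9⌋ = $15,120. Book value $93,744.
Year 6: ⌊$93,744 × 125%/9⌋ = $13,020. Book value $80,724.
Year 7: ⌊$80,724 × 125%/9⌋ = $11,211. Book value $69,513.
Year 8: ⌊$69,513 × 125%/9⌋ = $9,654. Book value $59,859.
Accumulated through year 8 = $197,989 − $59,859 = $138,130.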